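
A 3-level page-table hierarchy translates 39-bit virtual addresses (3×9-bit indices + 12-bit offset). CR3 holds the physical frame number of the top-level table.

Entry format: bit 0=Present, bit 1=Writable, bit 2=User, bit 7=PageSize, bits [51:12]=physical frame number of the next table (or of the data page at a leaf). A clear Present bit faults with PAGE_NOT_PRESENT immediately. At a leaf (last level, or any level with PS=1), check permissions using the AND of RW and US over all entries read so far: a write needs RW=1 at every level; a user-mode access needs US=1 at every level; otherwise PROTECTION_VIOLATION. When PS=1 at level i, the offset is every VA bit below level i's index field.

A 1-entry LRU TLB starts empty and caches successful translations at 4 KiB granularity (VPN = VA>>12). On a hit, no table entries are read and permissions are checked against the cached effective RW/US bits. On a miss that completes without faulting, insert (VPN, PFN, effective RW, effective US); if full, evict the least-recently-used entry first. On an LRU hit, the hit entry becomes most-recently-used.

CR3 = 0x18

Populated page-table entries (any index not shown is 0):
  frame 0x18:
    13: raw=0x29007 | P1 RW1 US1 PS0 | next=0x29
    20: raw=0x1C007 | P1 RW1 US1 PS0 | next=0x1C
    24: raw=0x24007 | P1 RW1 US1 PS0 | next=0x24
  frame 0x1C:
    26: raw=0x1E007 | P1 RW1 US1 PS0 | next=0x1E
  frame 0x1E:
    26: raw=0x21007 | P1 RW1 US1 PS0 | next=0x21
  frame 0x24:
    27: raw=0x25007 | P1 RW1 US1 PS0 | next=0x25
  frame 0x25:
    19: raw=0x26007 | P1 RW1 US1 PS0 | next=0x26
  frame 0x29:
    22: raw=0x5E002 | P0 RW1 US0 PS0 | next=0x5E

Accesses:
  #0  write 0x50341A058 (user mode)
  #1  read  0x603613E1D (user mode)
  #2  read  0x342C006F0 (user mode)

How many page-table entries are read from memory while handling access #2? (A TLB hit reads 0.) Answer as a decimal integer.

Per-access translation:
#0 VA=0x50341A058 (w,user):
  L0 @0x18[20] → 0x1C007  P=1,RW=1,US=1,PS=0
  L1 @0x1C[26] → 0x1E007  P=1,RW=1,US=1,PS=0
  L2 @0x1E[26] → 0x21007  P=1,RW=1,US=1,PS=0
  ✓ 0x21058  — 3 lookups
#1 VA=0x603613E1D (r,user):
  L0 @0x18[24] → 0x24007  P=1,RW=1,US=1,PS=0
  L1 @0x24[27] → 0x25007  P=1,RW=1,US=1,PS=0
  L2 @0x25[19] → 0x26007  P=1,RW=1,US=1,PS=0
  ✓ 0x26E1D  — 3 lookups
#2 VA=0x342C006F0 (r,user):
  L0 @0x18[13] → 0x29007  P=1,RW=1,US=1,PS=0
  L1 @0x29[22] → 0x5E002  P=0,RW=1,US=0,PS=0
  → PAGE_NOT_PRESENT  (2 entries read)

Entries read for #2: 2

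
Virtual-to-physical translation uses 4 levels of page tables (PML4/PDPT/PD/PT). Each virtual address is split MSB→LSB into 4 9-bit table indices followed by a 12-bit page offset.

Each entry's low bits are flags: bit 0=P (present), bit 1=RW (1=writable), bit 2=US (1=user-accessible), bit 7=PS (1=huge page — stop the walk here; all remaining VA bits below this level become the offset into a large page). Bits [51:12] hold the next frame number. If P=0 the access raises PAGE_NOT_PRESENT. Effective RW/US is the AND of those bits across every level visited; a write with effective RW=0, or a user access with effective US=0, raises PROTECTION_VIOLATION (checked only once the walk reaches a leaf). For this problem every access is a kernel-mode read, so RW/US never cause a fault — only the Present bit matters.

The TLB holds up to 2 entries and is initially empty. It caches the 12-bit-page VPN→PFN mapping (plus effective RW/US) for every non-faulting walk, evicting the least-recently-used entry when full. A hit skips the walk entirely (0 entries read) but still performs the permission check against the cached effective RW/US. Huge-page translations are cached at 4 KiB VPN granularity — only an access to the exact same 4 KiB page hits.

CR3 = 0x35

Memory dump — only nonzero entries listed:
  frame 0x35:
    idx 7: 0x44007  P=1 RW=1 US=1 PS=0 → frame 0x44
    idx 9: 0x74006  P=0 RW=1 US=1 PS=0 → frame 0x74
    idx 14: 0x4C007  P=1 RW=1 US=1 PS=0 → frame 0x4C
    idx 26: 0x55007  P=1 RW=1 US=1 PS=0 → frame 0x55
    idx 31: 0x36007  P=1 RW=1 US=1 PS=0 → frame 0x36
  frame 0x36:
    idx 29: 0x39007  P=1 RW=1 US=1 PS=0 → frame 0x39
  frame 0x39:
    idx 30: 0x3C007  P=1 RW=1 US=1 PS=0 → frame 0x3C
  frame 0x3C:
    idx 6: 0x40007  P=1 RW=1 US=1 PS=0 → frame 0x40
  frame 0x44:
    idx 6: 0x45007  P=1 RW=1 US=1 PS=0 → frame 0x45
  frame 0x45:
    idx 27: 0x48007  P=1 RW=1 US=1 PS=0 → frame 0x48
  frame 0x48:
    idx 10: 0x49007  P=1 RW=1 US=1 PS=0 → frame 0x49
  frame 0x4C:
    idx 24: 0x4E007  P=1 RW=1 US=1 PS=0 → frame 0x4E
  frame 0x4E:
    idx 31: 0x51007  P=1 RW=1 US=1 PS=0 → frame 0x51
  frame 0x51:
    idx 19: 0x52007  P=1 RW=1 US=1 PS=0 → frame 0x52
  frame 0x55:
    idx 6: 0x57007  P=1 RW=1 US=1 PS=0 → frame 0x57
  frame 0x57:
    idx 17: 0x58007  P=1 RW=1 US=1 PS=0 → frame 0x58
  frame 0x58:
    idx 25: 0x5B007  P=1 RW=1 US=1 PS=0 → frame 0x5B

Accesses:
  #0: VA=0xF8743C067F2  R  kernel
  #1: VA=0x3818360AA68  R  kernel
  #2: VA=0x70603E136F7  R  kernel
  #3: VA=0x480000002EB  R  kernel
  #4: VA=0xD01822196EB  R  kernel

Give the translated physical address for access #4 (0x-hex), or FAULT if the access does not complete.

Walk each access:
#0 VA=0xF8743C067F2 (r,kernel):
  L0 @0x35[31] → 0x36007  P=1,RW=1,US=1,PS=0
  L1 @0x36[29] → 0x39007  P=1,RW=1,US=1,PS=0
  L2 @0x39[30] → 0x3C007  P=1,RW=1,US=1,PS=0
  L3 @0x3C[6] → 0x40007  P=1,RW=1,US=1,PS=0
  → PA=0x407F2  (4 entries read)
#1 VA=0x3818360AA68 (r,kernel):
  L0 @0x35[7] → 0x44007  P=1,RW=1,US=1,PS=0
  L1 @0x44[6] → 0x45007  P=1,RW=1,US=1,PS=0
  L2 @0x45[27] → 0x48007  P=1,RW=1,US=1,PS=0
  L3 @0x48[10] → 0x49007  P=1,RW=1,US=1,PS=0
  → PA=0x49A68  (4 entries read)
#2 VA=0x70603E136F7 (r,kernel):
  L0 @0x35[14] → 0x4C007  P=1,RW=1,US=1,PS=0
  L1 @0x4C[24] → 0x4E007  P=1,RW=1,US=1,PS=0
  L2 @0x4E[31] → 0x51007  P=1,RW=1,US=1,PS=0
  L3 @0x51[19] → 0x52007  P=1,RW=1,US=1,PS=0
  → PA=0x526F7  (4 entries read)
#3 VA=0x480000002EB (r,kernel):
  L0 @0x35[9] → 0x74006  P=0,RW=1,US=1,PS=0
  ✗ PAGE_NOT_PRESENT  [1 reads]
#4 VA=0xD01822196EB (r,kernel):
  L0 @0x35[26] → 0x55007  P=1,RW=1,US=1,PS=0
  L1 @0x55[6] → 0x57007  P=1,RW=1,US=1,PS=0
  L2 @0x57[17] → 0x58007  P=1,RW=1,US=1,PS=0
  L3 @0x58[25] → 0x5B007  P=1,RW=1,US=1,PS=0
  → PA=0x5B6EB  (4 entries read)

Access #4 PA: 0x5B6EB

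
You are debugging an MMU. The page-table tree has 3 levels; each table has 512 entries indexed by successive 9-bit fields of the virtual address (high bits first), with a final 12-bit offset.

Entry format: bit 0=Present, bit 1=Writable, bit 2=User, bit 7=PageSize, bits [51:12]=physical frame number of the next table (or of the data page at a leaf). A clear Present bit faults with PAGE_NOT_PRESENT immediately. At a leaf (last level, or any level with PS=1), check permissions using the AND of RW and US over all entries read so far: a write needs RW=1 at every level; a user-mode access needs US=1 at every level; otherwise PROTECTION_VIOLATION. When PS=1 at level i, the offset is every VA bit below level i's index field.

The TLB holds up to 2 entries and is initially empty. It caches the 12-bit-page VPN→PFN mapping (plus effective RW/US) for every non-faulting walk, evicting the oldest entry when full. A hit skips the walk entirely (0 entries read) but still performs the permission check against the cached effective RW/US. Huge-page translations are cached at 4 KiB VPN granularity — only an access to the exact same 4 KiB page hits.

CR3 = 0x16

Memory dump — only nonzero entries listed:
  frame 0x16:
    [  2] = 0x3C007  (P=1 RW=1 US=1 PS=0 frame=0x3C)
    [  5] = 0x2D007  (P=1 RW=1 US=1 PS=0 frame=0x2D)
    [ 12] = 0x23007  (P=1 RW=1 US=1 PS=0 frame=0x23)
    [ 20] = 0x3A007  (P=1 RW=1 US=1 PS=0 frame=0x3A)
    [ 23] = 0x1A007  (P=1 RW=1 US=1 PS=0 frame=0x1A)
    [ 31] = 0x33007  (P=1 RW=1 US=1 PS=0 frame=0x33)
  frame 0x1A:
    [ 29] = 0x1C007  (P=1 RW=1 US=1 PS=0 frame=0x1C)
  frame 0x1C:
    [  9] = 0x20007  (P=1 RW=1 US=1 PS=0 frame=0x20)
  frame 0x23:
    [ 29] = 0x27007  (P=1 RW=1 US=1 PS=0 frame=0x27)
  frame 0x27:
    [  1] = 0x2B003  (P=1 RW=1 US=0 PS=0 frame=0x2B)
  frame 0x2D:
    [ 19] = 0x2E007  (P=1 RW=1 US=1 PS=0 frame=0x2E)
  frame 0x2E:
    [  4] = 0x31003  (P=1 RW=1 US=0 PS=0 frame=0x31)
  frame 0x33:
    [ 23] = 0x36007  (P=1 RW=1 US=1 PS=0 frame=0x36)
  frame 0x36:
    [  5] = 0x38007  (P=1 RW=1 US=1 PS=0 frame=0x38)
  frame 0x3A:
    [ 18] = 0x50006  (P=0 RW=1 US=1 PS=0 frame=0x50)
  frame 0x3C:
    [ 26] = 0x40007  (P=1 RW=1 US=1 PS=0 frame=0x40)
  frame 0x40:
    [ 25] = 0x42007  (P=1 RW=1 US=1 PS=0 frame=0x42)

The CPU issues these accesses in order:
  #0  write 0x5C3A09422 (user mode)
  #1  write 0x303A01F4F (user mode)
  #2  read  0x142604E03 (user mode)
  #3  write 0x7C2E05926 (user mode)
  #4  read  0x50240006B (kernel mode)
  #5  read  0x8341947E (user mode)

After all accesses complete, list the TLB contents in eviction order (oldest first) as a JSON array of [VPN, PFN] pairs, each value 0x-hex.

Trace:
#0 VA=0x5C3A09422 (w,user):
  [0] read 0x16 idx=23: raw=0x1A007 flags P=1 W=1 U=1 S=0
  [1] read 0x1A idx=29: raw=0x1C007 flags P=1 W=1 U=1 S=0
  [2] read 0x1C idx=9: raw=0x20007 flags P=1 W=1 U=1 S=0
  ✓ 0x20422  — 3 lookups
#1 VA=0x303A01F4F (w,user):
  [0] read 0x16 idx=12: raw=0x23007 flags P=1 W=1 U=1 S=0
  [1] read 0x23 idx=29: raw=0x27007 flags P=1 W=1 U=1 S=0
  [2] read 0x27 idx=1: raw=0x2B003 flags P=1 W=1 U=0 S=0
  ✗ PROTECTION_VIOLATION  [3 reads]
#2 VA=0x142604E03 (r,user):
  [0] read 0x16 idx=5: raw=0x2D007 flags P=1 W=1 U=1 S=0
  [1] read 0x2D idx=19: raw=0x2E007 flags P=1 W=1 U=1 S=0
  [2] read 0x2E idx=4: raw=0x31003 flags P=1 W=1 U=0 S=0
  ✗ PROTECTION_VIOLATION  [3 reads]
#3 VA=0x7C2E05926 (w,user):
  [0] read 0x16 idx=31: raw=0x33007 flags P=1 W=1 U=1 S=0
  [1] read 0x33 idx=23: raw=0x36007 flags P=1 W=1 U=1 S=0
  [2] read 0x36 idx=5: raw=0x38007 flags P=1 W=1 U=1 S=0
  ✓ 0x38926  — 3 lookups
#4 VA=0x50240006B (r,kernel):
  [0] read 0x16 idx=20: raw=0x3A007 flags P=1 W=1 U=1 S=0
  [1] read 0x3A idx=18: raw=0x50006 flags P=0 W=1 U=1 S=0
  ✗ PAGE_NOT_PRESENT  [2 reads]
#5 VA=0x8341947E (r,user):
  [0] read 0x16 idx=2: raw=0x3C007 flags P=1 W=1 U=1 S=0
  [1] read 0x3C idx=26: raw=0x40007 flags P=1 W=1 U=1 S=0
  [2] read 0x40 idx=25: raw=0x42007 flags P=1 W=1 U=1 S=0
  ✓ 0x4247E  — 3 lookups

TLB: [["0x7C2E05", "0x38"], ["0x83419", "0x42"]]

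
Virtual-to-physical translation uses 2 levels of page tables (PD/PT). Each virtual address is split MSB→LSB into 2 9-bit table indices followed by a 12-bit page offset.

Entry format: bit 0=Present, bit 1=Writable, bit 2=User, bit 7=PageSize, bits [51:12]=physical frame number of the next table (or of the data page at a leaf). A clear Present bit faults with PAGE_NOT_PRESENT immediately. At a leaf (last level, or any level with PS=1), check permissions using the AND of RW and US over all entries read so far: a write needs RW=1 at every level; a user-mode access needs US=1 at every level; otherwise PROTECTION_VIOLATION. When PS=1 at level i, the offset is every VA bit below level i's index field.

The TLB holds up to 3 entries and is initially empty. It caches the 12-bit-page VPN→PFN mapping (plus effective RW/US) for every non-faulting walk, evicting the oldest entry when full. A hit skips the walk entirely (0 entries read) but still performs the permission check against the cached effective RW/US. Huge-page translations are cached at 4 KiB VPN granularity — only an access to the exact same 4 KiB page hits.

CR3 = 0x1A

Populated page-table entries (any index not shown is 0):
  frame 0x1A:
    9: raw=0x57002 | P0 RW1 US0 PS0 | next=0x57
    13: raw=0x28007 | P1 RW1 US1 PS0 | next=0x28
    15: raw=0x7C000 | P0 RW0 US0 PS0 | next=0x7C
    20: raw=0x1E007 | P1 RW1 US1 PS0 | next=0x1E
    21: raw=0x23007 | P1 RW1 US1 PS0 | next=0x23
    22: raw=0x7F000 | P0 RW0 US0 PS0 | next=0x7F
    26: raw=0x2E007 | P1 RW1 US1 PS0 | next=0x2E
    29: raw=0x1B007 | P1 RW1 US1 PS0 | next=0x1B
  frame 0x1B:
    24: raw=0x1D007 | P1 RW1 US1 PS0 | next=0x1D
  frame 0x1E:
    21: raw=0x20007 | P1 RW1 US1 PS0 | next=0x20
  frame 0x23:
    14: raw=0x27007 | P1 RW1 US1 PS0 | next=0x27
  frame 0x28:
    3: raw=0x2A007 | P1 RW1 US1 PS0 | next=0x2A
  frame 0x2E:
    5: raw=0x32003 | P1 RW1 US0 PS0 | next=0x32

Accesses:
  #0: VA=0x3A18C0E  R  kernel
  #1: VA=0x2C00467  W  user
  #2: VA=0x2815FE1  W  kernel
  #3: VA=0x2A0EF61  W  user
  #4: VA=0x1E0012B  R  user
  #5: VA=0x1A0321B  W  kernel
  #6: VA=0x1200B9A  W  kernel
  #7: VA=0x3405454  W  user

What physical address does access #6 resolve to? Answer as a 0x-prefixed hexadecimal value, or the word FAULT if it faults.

Walk each access:
#0 VA=0x3A18C0E (r,kernel):
  L0 @0x1A[29] → 0x1B007  P=1,RW=1,US=1,PS=0
  L1 @0x1B[24] → 0x1D007  P=1,RW=1,US=1,PS=0
  ✓ 0x1DC0E  — 2 lookups
#1 VA=0x2C00467 (w,user):
  L0 @0x1A[22] → 0x7F000  P=0,RW=0,US=0,PS=0
  ✗ PAGE_NOT_PRESENT  [1 reads]
#2 VA=0x2815FE1 (w,kernel):
  L0 @0x1A[20] → 0x1E007  P=1,RW=1,US=1,PS=0
  L1 @0x1E[21] → 0x20007  P=1,RW=1,US=1,PS=0
  ✓ 0x20FE1  — 2 lookups
#3 VA=0x2A0EF61 (w,user):
  L0 @0x1A[21] → 0x23007  P=1,RW=1,US=1,PS=0
  L1 @0x23[14] → 0x27007  P=1,RW=1,US=1,PS=0
  ✓ 0x27F61  — 2 lookups
#4 VA=0x1E0012B (r,user):
  L0 @0x1A[15] → 0x7C000  P=0,RW=0,US=0,PS=0
  ✗ PAGE_NOT_PRESENT  [1 reads]
#5 VA=0x1A0321B (w,kernel):
  L0 @0x1A[13] → 0x28007  P=1,RW=1,US=1,PS=0
  L1 @0x28[3] → 0x2A007  P=1,RW=1,US=1,PS=0
  ✓ 0x2A21B  — 2 lookups
#6 VA=0x1200B9A (w,kernel):
  L0 @0x1A[9] → 0x57002  P=0,RW=1,US=0,PS=0
  ✗ PAGE_NOT_PRESENT  [1 reads]
#7 VA=0x3405454 (w,user):
  L0 @0x1A[26] → 0x2E007  P=1,RW=1,US=1,PS=0
  L1 @0x2E[5] → 0x32003  P=1,RW=1,US=0,PS=0
  ✗ PROTECTION_VIOLATION  [2 reads]

Access #6 PA: FAULT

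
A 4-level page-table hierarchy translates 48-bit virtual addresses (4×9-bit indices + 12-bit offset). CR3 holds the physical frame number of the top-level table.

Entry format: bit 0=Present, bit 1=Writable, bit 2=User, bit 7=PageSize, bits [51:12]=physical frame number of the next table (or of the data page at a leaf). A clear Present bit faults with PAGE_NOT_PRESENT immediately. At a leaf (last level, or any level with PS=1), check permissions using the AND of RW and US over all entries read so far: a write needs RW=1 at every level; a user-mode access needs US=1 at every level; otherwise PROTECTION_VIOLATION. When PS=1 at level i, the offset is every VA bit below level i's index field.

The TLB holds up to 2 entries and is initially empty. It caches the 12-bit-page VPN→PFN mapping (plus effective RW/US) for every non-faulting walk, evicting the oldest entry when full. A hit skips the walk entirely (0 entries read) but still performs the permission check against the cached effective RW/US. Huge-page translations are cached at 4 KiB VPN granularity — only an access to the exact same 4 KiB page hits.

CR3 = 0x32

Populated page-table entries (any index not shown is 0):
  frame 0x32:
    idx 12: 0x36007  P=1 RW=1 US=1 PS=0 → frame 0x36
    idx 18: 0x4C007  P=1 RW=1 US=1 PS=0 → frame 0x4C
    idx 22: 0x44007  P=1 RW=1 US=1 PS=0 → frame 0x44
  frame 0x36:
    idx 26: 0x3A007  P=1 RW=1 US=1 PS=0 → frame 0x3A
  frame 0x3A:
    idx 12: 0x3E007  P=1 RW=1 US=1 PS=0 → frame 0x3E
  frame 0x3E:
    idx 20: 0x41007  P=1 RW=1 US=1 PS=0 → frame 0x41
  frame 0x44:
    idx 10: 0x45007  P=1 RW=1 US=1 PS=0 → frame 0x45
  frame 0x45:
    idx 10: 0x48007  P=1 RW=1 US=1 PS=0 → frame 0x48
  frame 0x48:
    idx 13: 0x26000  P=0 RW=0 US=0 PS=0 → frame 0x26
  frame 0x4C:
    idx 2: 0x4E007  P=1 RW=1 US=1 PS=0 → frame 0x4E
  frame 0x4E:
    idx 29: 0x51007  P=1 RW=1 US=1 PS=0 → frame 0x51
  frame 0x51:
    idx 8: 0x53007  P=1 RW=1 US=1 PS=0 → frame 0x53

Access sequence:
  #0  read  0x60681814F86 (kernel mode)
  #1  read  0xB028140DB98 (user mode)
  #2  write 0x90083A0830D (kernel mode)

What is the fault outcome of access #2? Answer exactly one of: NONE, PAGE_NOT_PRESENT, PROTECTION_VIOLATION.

Trace:
#0 VA=0x60681814F86 (r,kernel):
  lvl0: tbl 0x32, slot 12 ⇒ 0x36007 (P1/RW1/US1/PS0)
  lvl1: tbl 0x36, slot 26 ⇒ 0x3A007 (P1/RW1/US1/PS0)
  lvl2: tbl 0x3A, slot 12 ⇒ 0x3E007 (P1/RW1/US1/PS0)
  lvl3: tbl 0x3E, slot 20 ⇒ 0x41007 (P1/RW1/US1/PS0)
  → PA=0x41F86  (4 entries read)
#1 VA=0xB028140DB98 (r,user):
  lvl0: tbl 0x32, slot 22 ⇒ 0x44007 (P1/RW1/US1/PS0)
  lvl1: tbl 0x44, slot 10 ⇒ 0x45007 (P1/RW1/US1/PS0)
  lvl2: tbl 0x45, slot 10 ⇒ 0x48007 (P1/RW1/US1/PS0)
  lvl3: tbl 0x48, slot 13 ⇒ 0x26000 (P0/RW0/US0/PS0)
  → PAGE_NOT_PRESENT  (4 entries read)
#2 VA=0x90083A0830D (w,kernel):
  lvl0: tbl 0x32, slot 18 ⇒ 0x4C007 (P1/RW1/US1/PS0)
  lvl1: tbl 0x4C, slot 2 ⇒ 0x4E007 (P1/RW1/US1/PS0)
  lvl2: tbl 0x4E, slot 29 ⇒ 0x51007 (P1/RW1/US1/PS0)
  lvl3: tbl 0x51, slot 8 ⇒ 0x53007 (P1/RW1/US1/PS0)
  → PA=0x5330D  (4 entries read)

Access #2 fault: NONE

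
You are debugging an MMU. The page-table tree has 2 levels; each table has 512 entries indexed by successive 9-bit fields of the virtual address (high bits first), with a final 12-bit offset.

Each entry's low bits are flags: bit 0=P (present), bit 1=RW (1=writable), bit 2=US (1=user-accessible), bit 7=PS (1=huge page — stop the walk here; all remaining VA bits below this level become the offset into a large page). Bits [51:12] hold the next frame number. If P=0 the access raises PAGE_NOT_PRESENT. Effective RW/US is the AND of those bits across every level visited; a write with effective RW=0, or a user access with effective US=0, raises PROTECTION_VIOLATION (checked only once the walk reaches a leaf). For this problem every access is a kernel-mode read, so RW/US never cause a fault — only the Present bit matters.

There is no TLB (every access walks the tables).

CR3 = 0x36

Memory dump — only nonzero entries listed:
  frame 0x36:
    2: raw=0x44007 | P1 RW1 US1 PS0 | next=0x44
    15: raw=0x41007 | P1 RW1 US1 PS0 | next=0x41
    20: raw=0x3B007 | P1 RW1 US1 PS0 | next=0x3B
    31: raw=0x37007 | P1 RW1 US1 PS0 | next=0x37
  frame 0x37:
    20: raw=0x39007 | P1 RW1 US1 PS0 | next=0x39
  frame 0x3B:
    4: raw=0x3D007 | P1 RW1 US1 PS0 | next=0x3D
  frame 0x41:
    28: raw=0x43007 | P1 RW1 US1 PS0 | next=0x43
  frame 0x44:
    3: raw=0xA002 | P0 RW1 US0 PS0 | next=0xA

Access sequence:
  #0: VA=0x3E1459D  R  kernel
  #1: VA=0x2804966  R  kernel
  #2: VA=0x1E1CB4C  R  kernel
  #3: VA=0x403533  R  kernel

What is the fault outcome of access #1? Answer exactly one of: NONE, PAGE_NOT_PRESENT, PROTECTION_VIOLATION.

Trace:
#0 VA=0x3E1459D (r,kernel):
  lvl0: tbl 0x36, slot 31 ⇒ 0x37007 (P1/RW1/US1/PS0)
  lvl1: tbl 0x37, slot 20 ⇒ 0x39007 (P1/RW1/US1/PS0)
  ⇒ phys 0x3959D  [2 reads]
#1 VA=0x2804966 (r,kernel):
  lvl0: tbl 0x36, slot 20 ⇒ 0x3B007 (P1/RW1/US1/PS0)
  lvl1: tbl 0x3B, slot 4 ⇒ 0x3D007 (P1/RW1/US1/PS0)
  ⇒ phys 0x3D966  [2 reads]
#2 VA=0x1E1CB4C (r,kernel):
  lvl0: tbl 0x36, slot 15 ⇒ 0x41007 (P1/RW1/US1/PS0)
  lvl1: tbl 0x41, slot 28 ⇒ 0x43007 (P1/RW1/US1/PS0)
  ⇒ phys 0x43B4C  [2 reads]
#3 VA=0x403533 (r,kernel):
  lvl0: tbl 0x36, slot 2 ⇒ 0x44007 (P1/RW1/US1/PS0)
  lvl1: tbl 0x44, slot 3 ⇒ 0xA002 (P0/RW1/US0/PS0)
  ⇒ fault: PAGE_NOT_PRESENT  — 2 lookups

Access #1 fault: NONE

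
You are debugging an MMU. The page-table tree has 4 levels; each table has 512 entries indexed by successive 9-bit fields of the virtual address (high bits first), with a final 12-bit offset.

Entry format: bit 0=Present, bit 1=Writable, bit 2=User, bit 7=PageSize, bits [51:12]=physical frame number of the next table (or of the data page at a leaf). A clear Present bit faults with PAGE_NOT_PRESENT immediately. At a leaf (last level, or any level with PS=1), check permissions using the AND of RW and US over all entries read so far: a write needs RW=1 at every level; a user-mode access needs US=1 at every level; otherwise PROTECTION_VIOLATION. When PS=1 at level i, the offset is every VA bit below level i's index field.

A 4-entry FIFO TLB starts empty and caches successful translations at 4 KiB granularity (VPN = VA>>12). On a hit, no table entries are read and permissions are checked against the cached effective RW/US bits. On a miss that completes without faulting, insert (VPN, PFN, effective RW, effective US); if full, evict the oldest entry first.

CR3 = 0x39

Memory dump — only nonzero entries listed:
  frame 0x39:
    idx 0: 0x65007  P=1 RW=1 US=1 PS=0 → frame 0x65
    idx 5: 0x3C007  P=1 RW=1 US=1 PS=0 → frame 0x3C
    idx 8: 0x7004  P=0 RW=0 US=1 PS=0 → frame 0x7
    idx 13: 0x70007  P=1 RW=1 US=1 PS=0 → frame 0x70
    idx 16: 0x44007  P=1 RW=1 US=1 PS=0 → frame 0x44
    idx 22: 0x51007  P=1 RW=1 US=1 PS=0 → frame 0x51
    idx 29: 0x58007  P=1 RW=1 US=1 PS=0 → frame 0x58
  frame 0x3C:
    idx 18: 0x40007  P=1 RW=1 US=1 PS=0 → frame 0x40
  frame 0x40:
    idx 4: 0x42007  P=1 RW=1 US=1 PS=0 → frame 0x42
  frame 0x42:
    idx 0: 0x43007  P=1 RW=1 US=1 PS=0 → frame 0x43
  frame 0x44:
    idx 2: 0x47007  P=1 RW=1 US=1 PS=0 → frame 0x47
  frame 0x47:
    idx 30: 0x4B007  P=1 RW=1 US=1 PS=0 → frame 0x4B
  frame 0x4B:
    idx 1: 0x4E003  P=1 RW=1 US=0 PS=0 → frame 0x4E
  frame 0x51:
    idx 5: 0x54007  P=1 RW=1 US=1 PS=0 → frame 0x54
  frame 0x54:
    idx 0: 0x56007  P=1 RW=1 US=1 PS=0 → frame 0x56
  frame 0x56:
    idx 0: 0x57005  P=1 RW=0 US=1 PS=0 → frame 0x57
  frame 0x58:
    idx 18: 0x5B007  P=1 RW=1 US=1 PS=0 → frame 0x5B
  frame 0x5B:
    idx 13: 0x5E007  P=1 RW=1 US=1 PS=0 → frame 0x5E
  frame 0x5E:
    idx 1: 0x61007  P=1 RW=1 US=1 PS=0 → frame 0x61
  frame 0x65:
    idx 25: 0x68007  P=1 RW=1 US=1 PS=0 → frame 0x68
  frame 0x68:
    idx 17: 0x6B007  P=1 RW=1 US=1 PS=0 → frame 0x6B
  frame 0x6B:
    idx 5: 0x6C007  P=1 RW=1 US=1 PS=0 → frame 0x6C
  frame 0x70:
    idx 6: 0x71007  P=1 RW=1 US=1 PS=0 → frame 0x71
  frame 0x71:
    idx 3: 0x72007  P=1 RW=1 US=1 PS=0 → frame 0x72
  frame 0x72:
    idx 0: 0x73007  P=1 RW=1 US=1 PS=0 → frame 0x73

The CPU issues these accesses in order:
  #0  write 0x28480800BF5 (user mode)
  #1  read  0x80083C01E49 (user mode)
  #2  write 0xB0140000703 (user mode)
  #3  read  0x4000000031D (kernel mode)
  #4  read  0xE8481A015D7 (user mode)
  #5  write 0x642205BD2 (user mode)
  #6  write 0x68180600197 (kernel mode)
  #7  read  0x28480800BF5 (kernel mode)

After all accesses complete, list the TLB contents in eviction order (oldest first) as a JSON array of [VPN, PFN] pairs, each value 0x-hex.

Per-access translation:
#0 VA=0x28480800BF5 (w,user):
  lvl0: tbl 0x39, slot 5 ⇒ 0x3C007 (P1/RW1/US1/PS0)
  lvl1: tbl 0x3C, slot 18 ⇒ 0x40007 (P1/RW1/US1/PS0)
  lvl2: tbl 0x40, slot 4 ⇒ 0x42007 (P1/RW1/US1/PS0)
  lvl3: tbl 0x42, slot 0 ⇒ 0x43007 (P1/RW1/US1/PS0)
  ✓ 0x43BF5  — 4 lookups
#1 VA=0x80083C01E49 (r,user):
  lvl0: tbl 0x39, slot 16 ⇒ 0x44007 (P1/RW1/US1/PS0)
  lvl1: tbl 0x44, slot 2 ⇒ 0x47007 (P1/RW1/US1/PS0)
  lvl2: tbl 0x47, slot 30 ⇒ 0x4B007 (P1/RW1/US1/PS0)
  lvl3: tbl 0x4B, slot 1 ⇒ 0x4E003 (P1/RW1/US0/PS0)
  → PROTECTION_VIOLATION  (4 entries read)
#2 VA=0xB0140000703 (w,user):
  lvl0: tbl 0x39, slot 22 ⇒ 0x51007 (P1/RW1/US1/PS0)
  lvl1: tbl 0x51, slot 5 ⇒ 0x54007 (P1/RW1/US1/PS0)
  lvl2: tbl 0x54, slot 0 ⇒ 0x56007 (P1/RW1/US1/PS0)
  lvl3: tbl 0x56, slot 0 ⇒ 0x57005 (P1/RW0/US1/PS0)
  → PROTECTION_VIOLATION  (4 entries read)
#3 VA=0x4000000031D (r,kernel):
  lvl0: tbl 0x39, slot 8 ⇒ 0x7004 (P0/RW0/US1/PS0)
  → PAGE_NOT_PRESENT  (1 entries read)
#4 VA=0xE8481A015D7 (r,user):
  lvl0: tbl 0x39, slot 29 ⇒ 0x58007 (P1/RW1/US1/PS0)
  lvl1: tbl 0x58, slot 18 ⇒ 0x5B007 (P1/RW1/US1/PS0)
  lvl2: tbl 0x5B, slot 13 ⇒ 0x5E007 (P1/RW1/US1/PS0)
  lvl3: tbl 0x5E, slot 1 ⇒ 0x61007 (P1/RW1/US1/PS0)
  ✓ 0x615D7  — 4 lookups
#5 VA=0x642205BD2 (w,user):
  lvl0: tbl 0x39, slot 0 ⇒ 0x65007 (P1/RW1/US1/PS0)
  lvl1: tbl 0x65, slot 25 ⇒ 0x68007 (P1/RW1/US1/PS0)
  lvl2: tbl 0x68, slot 17 ⇒ 0x6B007 (P1/RW1/US1/PS0)
  lvl3: tbl 0x6B, slot 5 ⇒ 0x6C007 (P1/RW1/US1/PS0)
  ✓ 0x6CBD2  — 4 lookups
#6 VA=0x68180600197 (w,kernel):
  lvl0: tbl 0x39, slot 13 ⇒ 0x70007 (P1/RW1/US1/PS0)
  lvl1: tbl 0x70, slot 6 ⇒ 0x71007 (P1/RW1/US1/PS0)
  lvl2: tbl 0x71, slot 3 ⇒ 0x72007 (P1/RW1/US1/PS0)
  lvl3: tbl 0x72, slot 0 ⇒ 0x73007 (P1/RW1/US1/PS0)
  ✓ 0x73197  — 4 lookups
#7 VA=0x28480800BF5 (r,kernel):
  TLB hit vpn=0x28480800 → PA=0x43BF5

TLB: [["0x28480800", "0x43"], ["0xE8481A01", "0x61"], ["0x642205", "0x6C"], ["0x68180600", "0x73"]]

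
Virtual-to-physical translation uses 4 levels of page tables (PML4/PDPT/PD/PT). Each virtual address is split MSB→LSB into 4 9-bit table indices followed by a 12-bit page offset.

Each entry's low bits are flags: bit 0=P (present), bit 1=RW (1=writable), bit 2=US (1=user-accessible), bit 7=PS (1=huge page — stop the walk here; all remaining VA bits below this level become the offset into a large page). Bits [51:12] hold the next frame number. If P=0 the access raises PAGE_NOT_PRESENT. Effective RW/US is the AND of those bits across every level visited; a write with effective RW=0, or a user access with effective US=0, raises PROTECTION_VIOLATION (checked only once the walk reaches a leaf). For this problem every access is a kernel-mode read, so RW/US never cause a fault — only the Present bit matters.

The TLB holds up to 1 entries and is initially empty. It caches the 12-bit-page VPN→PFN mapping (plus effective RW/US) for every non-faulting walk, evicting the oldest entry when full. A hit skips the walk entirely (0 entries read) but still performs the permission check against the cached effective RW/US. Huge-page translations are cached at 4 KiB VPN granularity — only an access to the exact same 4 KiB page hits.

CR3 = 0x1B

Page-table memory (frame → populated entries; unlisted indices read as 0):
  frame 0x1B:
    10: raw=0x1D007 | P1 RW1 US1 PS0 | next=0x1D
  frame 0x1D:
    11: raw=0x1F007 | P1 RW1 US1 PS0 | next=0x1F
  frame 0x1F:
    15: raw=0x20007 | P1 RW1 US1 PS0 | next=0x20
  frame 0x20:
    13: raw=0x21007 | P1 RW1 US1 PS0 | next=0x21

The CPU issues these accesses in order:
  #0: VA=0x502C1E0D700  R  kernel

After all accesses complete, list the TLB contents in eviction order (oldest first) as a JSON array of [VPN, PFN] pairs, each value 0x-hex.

Walk each access:
#0 VA=0x502C1E0D700 (r,kernel):
  L0: frame=0x1B idx=10 entry=0x1D007 [P=1 RW=1 US=1 PS=0]
  L1: frame=0x1D idx=11 entry=0x1F007 [P=1 RW=1 US=1 PS=0]
  L2: frame=0x1F idx=15 entry=0x20007 [P=1 RW=1 US=1 PS=0]
  L3: frame=0x20 idx=13 entry=0x21007 [P=1 RW=1 US=1 PS=0]
  ⇒ phys 0x21700  [4 reads]

TLB: [["0x502C1E0D", "0x21"]]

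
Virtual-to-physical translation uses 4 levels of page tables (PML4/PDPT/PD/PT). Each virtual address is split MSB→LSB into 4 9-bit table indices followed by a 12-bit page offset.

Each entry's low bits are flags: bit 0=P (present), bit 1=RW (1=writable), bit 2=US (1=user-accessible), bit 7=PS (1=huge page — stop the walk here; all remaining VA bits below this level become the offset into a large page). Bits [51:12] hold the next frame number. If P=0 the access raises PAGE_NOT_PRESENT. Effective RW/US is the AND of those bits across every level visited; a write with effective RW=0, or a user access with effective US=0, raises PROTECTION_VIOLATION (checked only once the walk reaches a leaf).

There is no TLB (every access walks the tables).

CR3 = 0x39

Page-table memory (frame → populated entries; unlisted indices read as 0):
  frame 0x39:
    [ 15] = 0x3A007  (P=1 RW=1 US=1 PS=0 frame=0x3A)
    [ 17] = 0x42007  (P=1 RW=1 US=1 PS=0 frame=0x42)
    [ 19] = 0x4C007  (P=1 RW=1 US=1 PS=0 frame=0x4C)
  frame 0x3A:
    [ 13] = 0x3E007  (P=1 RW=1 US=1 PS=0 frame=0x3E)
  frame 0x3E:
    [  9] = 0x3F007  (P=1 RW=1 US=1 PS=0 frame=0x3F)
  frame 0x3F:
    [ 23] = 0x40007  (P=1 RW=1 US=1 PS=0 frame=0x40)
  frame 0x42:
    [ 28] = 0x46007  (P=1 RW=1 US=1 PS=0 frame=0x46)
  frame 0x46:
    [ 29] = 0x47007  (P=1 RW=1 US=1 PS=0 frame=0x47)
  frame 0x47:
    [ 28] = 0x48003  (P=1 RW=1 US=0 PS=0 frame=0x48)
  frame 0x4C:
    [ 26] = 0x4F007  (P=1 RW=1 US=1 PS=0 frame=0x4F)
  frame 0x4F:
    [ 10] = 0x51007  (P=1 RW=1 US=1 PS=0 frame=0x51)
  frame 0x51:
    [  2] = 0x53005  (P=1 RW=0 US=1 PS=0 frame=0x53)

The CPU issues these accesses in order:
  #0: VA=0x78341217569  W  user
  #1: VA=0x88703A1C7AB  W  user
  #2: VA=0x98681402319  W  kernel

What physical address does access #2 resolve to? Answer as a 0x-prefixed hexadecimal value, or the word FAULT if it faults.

Trace:
#0 VA=0x78341217569 (w,user):
  L0: frame=0x39 idx=15 entry=0x3A007 [P=1 RW=1 US=1 PS=0]
  L1: frame=0x3A idx=13 entry=0x3E007 [P=1 RW=1 US=1 PS=0]
  L2: frame=0x3E idx=9 entry=0x3F007 [P=1 RW=1 US=1 PS=0]
  L3: frame=0x3F idx=23 entry=0x40007 [P=1 RW=1 US=1 PS=0]
  ✓ 0x40569  — 4 lookups
#1 VA=0x88703A1C7AB (w,user):
  L0: frame=0x39 idx=17 entry=0x42007 [P=1 RW=1 US=1 PS=0]
  L1: frame=0x42 idx=28 entry=0x46007 [P=1 RW=1 US=1 PS=0]
  L2: frame=0x46 idx=29 entry=0x47007 [P=1 RW=1 US=1 PS=0]
  L3: frame=0x47 idx=28 entry=0x48003 [P=1 RW=1 US=0 PS=0]
  ⇒ fault: PROTECTION_VIOLATION  — 4 lookups
#2 VA=0x98681402319 (w,kernel):
  L0: frame=0x39 idx=19 entry=0x4C007 [P=1 RW=1 US=1 PS=0]
  L1: frame=0x4C idx=26 entry=0x4F007 [P=1 RW=1 US=1 PS=0]
  L2: frame=0x4F idx=10 entry=0x51007 [P=1 RW=1 US=1 PS=0]
  L3: frame=0x51 idx=2 entry=0x53005 [P=1 RW=0 US=1 PS=0]
  ⇒ fault: PROTECTION_VIOLATION  — 4 lookups

Access #2 PA: FAULT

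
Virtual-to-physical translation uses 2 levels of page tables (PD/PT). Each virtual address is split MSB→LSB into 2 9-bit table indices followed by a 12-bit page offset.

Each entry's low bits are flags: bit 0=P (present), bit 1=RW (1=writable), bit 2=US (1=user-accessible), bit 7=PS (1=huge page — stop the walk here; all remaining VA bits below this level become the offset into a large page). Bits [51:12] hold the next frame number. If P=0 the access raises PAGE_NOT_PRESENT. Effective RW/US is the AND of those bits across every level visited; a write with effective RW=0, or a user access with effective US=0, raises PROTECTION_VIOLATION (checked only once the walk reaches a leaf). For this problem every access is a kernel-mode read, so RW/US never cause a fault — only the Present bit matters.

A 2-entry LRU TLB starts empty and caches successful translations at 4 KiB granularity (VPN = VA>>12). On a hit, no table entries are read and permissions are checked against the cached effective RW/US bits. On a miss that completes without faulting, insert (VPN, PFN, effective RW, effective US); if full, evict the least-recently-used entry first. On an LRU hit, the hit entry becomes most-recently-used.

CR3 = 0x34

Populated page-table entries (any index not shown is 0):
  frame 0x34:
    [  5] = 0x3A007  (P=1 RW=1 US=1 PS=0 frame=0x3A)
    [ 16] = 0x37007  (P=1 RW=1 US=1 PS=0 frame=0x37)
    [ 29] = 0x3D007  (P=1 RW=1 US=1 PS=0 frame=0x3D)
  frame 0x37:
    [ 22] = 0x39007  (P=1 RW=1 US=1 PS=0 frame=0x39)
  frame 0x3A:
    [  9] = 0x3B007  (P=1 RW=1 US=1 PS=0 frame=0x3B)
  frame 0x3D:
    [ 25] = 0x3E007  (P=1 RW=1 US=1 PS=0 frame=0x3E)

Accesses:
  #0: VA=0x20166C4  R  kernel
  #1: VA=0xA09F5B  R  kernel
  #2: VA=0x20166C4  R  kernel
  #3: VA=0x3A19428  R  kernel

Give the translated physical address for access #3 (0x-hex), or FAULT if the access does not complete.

Trace:
#0 VA=0x20166C4 (r,kernel):
  L0 @0x34[16] → 0x37007  P=1,RW=1,US=1,PS=0
  L1 @0x37[22] → 0x39007  P=1,RW=1,US=1,PS=0
  → PA=0x396C4  (2 entries read)
#1 VA=0xA09F5B (r,kernel):
  L0 @0x34[5] → 0x3A007  P=1,RW=1,US=1,PS=0
  L1 @0x3A[9] → 0x3B007  P=1,RW=1,US=1,PS=0
  → PA=0x3BF5B  (2 entries read)
#2 VA=0x20166C4 (r,kernel):
  TLB hit vpn=0x2016 → PA=0x396C4
#3 VA=0x3A19428 (r,kernel):
  L0 @0x34[29] → 0x3D007  P=1,RW=1,US=1,PS=0
  L1 @0x3D[25] → 0x3E007  P=1,RW=1,US=1,PS=0
  → PA=0x3E428  (2 entries read)

Access #3 PA: 0x3E428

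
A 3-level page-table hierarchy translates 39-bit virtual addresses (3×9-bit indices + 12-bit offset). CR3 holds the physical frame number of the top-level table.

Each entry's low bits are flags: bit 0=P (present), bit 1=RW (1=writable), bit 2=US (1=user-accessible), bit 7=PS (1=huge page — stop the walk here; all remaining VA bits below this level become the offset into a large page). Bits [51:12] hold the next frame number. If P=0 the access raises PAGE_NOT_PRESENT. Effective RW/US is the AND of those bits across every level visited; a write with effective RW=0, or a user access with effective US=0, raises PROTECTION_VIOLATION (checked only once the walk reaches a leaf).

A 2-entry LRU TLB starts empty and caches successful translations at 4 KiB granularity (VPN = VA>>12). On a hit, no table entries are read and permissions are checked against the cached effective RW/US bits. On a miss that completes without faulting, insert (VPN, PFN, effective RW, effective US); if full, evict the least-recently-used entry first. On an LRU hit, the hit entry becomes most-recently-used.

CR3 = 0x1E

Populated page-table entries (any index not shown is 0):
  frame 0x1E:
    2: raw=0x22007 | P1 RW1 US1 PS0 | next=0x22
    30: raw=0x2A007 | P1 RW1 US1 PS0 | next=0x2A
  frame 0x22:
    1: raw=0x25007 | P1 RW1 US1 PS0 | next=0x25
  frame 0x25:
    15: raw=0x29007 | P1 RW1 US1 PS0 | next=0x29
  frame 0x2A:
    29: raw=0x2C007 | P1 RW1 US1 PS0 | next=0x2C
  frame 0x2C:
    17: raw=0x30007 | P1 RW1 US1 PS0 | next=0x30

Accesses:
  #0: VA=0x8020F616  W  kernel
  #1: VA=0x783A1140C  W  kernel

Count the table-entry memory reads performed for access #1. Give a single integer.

Per-access translation:
#0 VA=0x8020F616 (w,kernel):
  L0 @0x1E[2] → 0x22007  P=1,RW=1,US=1,PS=0
  L1 @0x22[1] → 0x25007  P=1,RW=1,US=1,PS=0
  L2 @0x25[15] → 0x29007  P=1,RW=1,US=1,PS=0
  → PA=0x29616  (3 entries read)
#1 VA=0x783A1140C (w,kernel):
  L0 @0x1E[30] → 0x2A007  P=1,RW=1,US=1,PS=0
  L1 @0x2A[29] → 0x2C007  P=1,RW=1,US=1,PS=0
  L2 @0x2C[17] → 0x30007  P=1,RW=1,US=1,PS=0
  → PA=0x3040C  (3 entries read)

Entries read for #1: 3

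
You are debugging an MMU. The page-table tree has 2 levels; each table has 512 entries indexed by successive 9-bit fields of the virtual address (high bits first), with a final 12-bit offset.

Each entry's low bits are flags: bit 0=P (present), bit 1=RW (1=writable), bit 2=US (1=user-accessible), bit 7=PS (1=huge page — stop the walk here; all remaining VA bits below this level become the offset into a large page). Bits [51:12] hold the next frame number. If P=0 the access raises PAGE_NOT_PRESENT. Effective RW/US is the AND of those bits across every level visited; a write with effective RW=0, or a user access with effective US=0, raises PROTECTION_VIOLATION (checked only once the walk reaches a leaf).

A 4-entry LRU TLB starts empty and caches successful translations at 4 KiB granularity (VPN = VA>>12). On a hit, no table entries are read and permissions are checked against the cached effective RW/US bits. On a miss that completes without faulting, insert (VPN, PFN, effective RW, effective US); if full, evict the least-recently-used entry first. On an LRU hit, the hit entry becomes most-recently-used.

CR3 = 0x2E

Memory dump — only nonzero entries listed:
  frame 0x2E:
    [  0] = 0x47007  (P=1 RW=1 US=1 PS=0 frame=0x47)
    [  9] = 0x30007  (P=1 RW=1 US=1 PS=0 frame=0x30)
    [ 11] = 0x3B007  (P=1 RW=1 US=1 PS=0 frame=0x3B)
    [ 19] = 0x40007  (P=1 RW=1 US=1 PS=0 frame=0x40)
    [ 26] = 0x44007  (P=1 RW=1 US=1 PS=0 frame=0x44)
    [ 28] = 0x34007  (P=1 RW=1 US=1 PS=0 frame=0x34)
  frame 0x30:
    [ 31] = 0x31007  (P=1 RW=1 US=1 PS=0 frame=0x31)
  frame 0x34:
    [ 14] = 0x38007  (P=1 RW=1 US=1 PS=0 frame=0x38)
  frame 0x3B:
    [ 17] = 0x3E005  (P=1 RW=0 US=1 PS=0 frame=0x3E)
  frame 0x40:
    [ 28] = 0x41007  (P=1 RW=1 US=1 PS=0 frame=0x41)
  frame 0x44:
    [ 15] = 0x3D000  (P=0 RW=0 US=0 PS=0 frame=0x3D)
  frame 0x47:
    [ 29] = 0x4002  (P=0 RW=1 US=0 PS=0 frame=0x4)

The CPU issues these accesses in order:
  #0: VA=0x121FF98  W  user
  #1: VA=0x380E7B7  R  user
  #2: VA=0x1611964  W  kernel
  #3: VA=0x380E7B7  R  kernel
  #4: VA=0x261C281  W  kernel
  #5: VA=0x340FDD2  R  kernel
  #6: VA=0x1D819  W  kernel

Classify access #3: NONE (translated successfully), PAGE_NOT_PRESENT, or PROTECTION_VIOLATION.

Per-access translation:
#0 VA=0x121FF98 (w,user):
  L0: frame=0x2E idx=9 entry=0x30007 [P=1 RW=1 US=1 PS=0]
  L1: frame=0x30 idx=31 entry=0x31007 [P=1 RW=1 US=1 PS=0]
  → PA=0x31F98  (2 entries read)
#1 VA=0x380E7B7 (r,user):
  L0: frame=0x2E idx=28 entry=0x34007 [P=1 RW=1 US=1 PS=0]
  L1: frame=0x34 idx=14 entry=0x38007 [P=1 RW=1 US=1 PS=0]
  → PA=0x387B7  (2 entries read)
#2 VA=0x1611964 (w,kernel):
  L0: frame=0x2E idx=11 entry=0x3B007 [P=1 RW=1 US=1 PS=0]
  L1: frame=0x3B idx=17 entry=0x3E005 [P=1 RW=0 US=1 PS=0]
  ⇒ fault: PROTECTION_VIOLATION  — 2 lookups
#3 VA=0x380E7B7 (r,kernel):
  TLB hit vpn=0x380E → PA=0x387B7
#4 VA=0x261C281 (w,kernel):
  L0: frame=0x2E idx=19 entry=0x40007 [P=1 RW=1 US=1 PS=0]
  L1: frame=0x40 idx=28 entry=0x41007 [P=1 RW=1 US=1 PS=0]
  → PA=0x41281  (2 entries read)
#5 VA=0x340FDD2 (r,kernel):
  L0: frame=0x2E idx=26 entry=0x44007 [P=1 RW=1 US=1 PS=0]
  L1: frame=0x44 idx=15 entry=0x3D000 [P=0 RW=0 US=0 PS=0]
  ⇒ fault: PAGE_NOT_PRESENT  — 2 lookups
#6 VA=0x1D819 (w,kernel):
  L0: frame=0x2E idx=0 entry=0x47007 [P=1 RW=1 US=1 PS=0]
  L1: frame=0x47 idx=29 entry=0x4002 [P=0 RW=1 US=0 PS=0]
  ⇒ fault: PAGE_NOT_PRESENT  — 2 lookups

Access #3 fault: NONE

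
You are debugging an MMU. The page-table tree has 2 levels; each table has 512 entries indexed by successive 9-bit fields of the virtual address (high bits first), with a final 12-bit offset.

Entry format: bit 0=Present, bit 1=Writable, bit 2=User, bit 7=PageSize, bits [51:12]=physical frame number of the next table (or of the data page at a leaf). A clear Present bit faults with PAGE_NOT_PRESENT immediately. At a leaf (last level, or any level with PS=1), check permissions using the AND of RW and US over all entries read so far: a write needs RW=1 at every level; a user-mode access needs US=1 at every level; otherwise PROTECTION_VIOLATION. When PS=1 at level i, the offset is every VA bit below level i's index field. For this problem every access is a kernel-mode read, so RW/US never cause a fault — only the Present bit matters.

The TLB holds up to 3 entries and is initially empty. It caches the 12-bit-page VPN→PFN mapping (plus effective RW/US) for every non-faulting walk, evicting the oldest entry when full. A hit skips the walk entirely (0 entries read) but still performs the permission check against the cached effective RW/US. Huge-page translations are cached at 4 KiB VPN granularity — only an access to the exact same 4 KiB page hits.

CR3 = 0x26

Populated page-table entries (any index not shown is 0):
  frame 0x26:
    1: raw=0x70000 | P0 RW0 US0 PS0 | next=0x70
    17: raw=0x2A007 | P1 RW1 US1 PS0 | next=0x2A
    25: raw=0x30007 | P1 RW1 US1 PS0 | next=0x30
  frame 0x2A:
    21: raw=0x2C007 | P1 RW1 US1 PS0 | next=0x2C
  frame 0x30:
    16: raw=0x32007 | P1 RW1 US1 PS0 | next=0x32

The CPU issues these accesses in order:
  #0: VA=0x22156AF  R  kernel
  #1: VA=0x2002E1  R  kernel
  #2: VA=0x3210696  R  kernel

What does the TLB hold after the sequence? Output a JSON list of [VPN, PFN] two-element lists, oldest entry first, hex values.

Trace:
#0 VA=0x22156AF (r,kernel):
  lvl0: tbl 0x26, slot 17 ⇒ 0x2A007 (P1/RW1/US1/PS0)
  lvl1: tbl 0x2A, slot 21 ⇒ 0x2C007 (P1/RW1/US1/PS0)
  → PA=0x2C6AF  (2 entries read)
#1 VA=0x2002E1 (r,kernel):
  lvl0: tbl 0x26, slot 1 ⇒ 0x70000 (P0/RW0/US0/PS0)
  → PAGE_NOT_PRESENT  (1 entries read)
#2 VA=0x3210696 (r,kernel):
  lvl0: tbl 0x26, slot 25 ⇒ 0x30007 (P1/RW1/US1/PS0)
  lvl1: tbl 0x30, slot 16 ⇒ 0x32007 (P1/RW1/US1/PS0)
  → PA=0x32696  (2 entries read)

TLB: [["0x2215", "0x2C"], ["0x3210", "0x32"]]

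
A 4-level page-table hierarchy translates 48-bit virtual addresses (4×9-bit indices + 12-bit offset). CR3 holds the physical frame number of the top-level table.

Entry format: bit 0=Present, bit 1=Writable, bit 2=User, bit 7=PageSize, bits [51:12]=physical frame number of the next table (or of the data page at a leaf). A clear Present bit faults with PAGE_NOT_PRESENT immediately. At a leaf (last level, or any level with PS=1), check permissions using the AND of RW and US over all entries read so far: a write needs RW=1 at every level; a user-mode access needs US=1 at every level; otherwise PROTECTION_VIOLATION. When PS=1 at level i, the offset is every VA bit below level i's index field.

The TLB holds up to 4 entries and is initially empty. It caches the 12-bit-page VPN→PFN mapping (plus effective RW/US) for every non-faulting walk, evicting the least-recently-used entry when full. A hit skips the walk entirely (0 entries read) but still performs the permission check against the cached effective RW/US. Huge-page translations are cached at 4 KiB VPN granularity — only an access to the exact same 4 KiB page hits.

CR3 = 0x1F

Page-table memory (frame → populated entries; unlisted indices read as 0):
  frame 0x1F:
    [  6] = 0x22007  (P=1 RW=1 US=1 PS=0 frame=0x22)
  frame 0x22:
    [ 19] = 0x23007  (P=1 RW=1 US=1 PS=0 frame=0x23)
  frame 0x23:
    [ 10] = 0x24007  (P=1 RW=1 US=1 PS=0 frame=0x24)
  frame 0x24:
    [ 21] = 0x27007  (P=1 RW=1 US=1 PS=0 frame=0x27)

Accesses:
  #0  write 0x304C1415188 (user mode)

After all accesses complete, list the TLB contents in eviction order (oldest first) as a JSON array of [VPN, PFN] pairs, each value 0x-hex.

Per-access translation:
#0 VA=0x304C1415188 (w,user):
  [0] read 0x1F idx=6: raw=0x22007 flags P=1 W=1 U=1 S=0
  [1] read 0x22 idx=19: raw=0x23007 flags P=1 W=1 U=1 S=0
  [2] read 0x23 idx=10: raw=0x24007 flags P=1 W=1 U=1 S=0
  [3] read 0x24 idx=21: raw=0x27007 flags P=1 W=1 U=1 S=0
  → PA=0x27188  (4 entries read)

TLB: [["0x304C1415", "0x27"]]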